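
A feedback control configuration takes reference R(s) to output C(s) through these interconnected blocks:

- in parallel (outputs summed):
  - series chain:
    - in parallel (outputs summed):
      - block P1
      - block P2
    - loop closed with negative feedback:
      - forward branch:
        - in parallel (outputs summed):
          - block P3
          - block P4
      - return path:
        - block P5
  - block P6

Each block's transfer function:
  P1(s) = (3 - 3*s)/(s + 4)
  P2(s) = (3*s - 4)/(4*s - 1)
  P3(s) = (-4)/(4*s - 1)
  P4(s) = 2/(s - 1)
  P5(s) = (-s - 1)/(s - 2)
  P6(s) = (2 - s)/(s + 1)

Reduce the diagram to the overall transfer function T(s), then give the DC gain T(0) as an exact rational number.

Step 1: combine P1, P2 in parallel; result (-9*s^2 + 23*s - 19)/(4*s^2 + 15*s - 4)
Step 2: parallel reduction of P3, P4; result (4*s + 2)/(4*s^2 - 5*s + 1)
Step 3: close the feedback loop around (P3+P4), P5; result (4*s^2 - 6*s - 4)/(4*s^3 - 17*s^2 + 5*s - 4)
Step 4: combine (P1+P2), [(P3+P4)/(1+(P3+P4)*P5)] in series; result (-36*s^4 + 146*s^3 - 178*s^2 + 22*s + 76)/(16*s^5 - 8*s^4 - 251*s^3 + 127*s^2 - 80*s + 16)
Step 5: parallel reduction of ((P1+P2)*[(P3+P4)/(1+(P3+P4)*P5)]), P6; result (-16*s^6 + 4*s^5 + 345*s^4 - 661*s^3 + 178*s^2 - 78*s + 108)/(16*s^6 + 8*s^5 - 259*s^4 - 124*s^3 + 47*s^2 - 64*s + 16)
Step 5 gives the overall T(s). Then T(0) = 108/16 = 27/4.

Final answer: 27/4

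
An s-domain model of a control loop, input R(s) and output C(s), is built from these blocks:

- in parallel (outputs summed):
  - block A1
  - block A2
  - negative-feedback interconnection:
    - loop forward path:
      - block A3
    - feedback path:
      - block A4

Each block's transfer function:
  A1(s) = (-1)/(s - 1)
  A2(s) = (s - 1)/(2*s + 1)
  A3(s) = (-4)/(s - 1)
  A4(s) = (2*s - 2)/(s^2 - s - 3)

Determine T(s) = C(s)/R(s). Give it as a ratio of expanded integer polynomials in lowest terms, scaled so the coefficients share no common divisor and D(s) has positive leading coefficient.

Reducing step by step:

1. close the feedback loop around A3, A4, giving (-4*s^2 + 4*s + 12)/(s^3 - 2*s^2 - 10*s + 11)
2. parallel reduction of A1, A2, [A3/(1+A3*A4)]: this yields T(s), and no further normalization is needed

Answer: (s^4 - 13*s^3 - 3*s^2 + 72*s + 12)/(2*s^4 - 3*s^3 - 22*s^2 + 12*s + 11)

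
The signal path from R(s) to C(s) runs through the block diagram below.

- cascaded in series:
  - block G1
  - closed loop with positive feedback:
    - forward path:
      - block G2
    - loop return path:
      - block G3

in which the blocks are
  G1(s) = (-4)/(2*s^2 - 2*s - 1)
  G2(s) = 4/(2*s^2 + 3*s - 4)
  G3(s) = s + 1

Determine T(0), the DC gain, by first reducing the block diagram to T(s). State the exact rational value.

First reduce the diagram to T(s).

(1) feedback reduction of G2, G3: 4/(2*s^2 - s - 8)
(2) combine G1, [G2/(1-G2*G3)] in series: (-16)/(4*s^4 - 6*s^3 - 16*s^2 + 17*s + 8)
Evaluating the step-2 result (the overall T(s)) at s = 0 gives T(0) = -16/8 = -2.

Answer: -2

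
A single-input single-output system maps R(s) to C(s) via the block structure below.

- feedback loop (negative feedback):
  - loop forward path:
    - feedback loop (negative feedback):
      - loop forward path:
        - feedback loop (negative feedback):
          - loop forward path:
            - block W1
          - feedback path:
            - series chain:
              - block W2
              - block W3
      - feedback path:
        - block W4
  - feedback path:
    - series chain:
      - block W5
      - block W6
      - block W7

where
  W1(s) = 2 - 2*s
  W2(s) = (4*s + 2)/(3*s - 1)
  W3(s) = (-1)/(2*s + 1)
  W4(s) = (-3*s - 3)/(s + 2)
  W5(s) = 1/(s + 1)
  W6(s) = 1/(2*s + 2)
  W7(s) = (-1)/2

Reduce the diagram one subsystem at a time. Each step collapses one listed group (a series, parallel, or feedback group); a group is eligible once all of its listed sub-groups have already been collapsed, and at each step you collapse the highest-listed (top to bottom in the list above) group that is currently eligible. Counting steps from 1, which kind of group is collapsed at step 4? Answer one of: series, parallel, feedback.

Reducing step by step:

Step 1: series reduction of W2, W3
Step 2: close the feedback loop around W1, (W2*W3)
Step 3: close the feedback loop around [W1/(1+W1*(W2*W3))], W4
Step 4: series reduction of W5, W6, W7
Step 5: reduce the feedback loop with forward [[W1/(1+W1*(W2*W3))]/(1+[W1/(1+W1*(W2*W3))]*W4)] and return (W5*W6*W7)
At step 4 the group reduced is series.

Answer: series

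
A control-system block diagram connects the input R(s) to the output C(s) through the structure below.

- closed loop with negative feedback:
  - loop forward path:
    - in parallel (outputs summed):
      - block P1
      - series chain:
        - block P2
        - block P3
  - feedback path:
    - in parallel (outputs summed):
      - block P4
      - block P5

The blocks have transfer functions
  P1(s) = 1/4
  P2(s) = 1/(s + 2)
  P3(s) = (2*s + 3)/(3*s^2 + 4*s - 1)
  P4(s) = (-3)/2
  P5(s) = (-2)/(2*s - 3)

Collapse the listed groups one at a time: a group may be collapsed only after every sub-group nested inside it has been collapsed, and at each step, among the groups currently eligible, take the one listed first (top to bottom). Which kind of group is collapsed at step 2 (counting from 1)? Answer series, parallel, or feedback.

Step 1 - multiply P2, P3 (series)
Step 2 - parallel reduction of P1, (P2*P3)
Step 3 - parallel reduction of P4, P5
Step 4 - close the feedback loop around (P1+(P2*P3)), (P4+P5)
The group at step 2 is a parallel group.

Therefore the answer is parallel.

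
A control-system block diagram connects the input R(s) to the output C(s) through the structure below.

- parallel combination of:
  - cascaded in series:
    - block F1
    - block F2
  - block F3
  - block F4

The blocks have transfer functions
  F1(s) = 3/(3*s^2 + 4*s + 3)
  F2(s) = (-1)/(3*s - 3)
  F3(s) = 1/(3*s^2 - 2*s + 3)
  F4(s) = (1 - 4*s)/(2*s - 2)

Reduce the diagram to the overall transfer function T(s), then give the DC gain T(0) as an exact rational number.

(1) cascade F1, F2, giving (-1)/(3*s^3 + s^2 - s - 3)
(2) combine (F1*F2), F3, F4 in parallel, giving (-36*s^5 - 15*s^4 - 28*s^3 - 18*s^2 - 28*s - 3)/(18*s^5 - 6*s^4 + 8*s^3 - 8*s^2 + 6*s - 18)
Step 2 gives the overall T(s). Then T(0) = -3/(-18) = 1/6.

Hence the answer: 1/6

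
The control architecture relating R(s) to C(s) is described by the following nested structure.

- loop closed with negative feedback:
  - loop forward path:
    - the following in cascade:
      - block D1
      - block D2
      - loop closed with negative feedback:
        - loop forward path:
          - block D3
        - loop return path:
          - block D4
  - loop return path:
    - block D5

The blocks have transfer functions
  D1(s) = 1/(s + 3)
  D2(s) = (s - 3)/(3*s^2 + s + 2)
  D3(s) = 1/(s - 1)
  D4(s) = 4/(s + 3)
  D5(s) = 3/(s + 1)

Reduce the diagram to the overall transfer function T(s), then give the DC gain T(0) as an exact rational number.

1. apply the feedback formula to D3, D4, giving (s + 3)/(s^2 + 2*s + 1)
2. series reduction of D1, D2, [D3/(1+D3*D4)], giving (s - 3)/(3*s^4 + 7*s^3 + 7*s^2 + 5*s + 2)
3. collapse the loop ((D1*D2*[D3/(1+D3*D4)]) forward, D5 return), giving (s^2 - 2*s - 3)/(3*s^5 + 10*s^4 + 14*s^3 + 12*s^2 + 10*s - 7)
Step 3 gives the overall T(s). Then T(0) = -3/(-7) = 3/7.

Therefore the answer is 3/7.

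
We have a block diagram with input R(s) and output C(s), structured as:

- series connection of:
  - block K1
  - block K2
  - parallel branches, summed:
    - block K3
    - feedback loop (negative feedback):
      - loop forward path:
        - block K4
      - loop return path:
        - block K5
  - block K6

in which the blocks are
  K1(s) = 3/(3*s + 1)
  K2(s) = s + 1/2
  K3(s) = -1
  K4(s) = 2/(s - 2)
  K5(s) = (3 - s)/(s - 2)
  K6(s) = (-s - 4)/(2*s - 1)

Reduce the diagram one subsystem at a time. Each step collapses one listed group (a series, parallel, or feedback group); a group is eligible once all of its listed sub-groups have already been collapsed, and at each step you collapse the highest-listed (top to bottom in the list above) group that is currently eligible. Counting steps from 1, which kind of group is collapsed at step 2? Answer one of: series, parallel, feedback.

Step 1 - reduce the feedback loop with forward K4 and return K5
Step 2 - add K3, [K4/(1+K4*K5)] (parallel)
Step 3 - combine K1, K2, (K3+[K4/(1+K4*K5)]), K6 in series
Step 2: parallel.

Final answer: parallel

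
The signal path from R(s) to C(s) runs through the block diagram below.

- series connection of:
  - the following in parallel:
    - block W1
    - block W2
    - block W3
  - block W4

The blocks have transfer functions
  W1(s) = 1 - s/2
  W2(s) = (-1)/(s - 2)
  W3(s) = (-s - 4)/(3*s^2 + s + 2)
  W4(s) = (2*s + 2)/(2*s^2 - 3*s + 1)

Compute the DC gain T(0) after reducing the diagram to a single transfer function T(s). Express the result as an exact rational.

Step 1. add W1, W2, W3 (parallel) = (-3*s^4 + 11*s^3 - 18*s^2 - 2*s + 4)/(6*s^3 - 10*s^2 - 8)
Step 2. combine (W1+W2+W3), W4 in series = (-3*s^5 + 8*s^4 - 7*s^3 - 20*s^2 + 2*s + 4)/(6*s^5 - 19*s^4 + 18*s^3 - 13*s^2 + 12*s - 4)
That last expression is T(s); at s = 0 only the constant terms survive, so T(0) = 4/(-4) = -1.

Final answer: -1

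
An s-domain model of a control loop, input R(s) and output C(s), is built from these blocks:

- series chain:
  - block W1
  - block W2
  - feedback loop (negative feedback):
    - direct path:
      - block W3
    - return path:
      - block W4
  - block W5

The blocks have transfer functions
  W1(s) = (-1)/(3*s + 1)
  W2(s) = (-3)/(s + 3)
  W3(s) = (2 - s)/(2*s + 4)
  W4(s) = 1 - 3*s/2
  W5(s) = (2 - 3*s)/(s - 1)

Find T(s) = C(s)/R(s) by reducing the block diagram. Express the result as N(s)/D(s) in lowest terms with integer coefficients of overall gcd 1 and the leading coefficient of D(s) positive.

Reducing step by step:

[1] reduce the feedback loop with forward W3 and return W4 gives (4 - 2*s)/(3*s^2 - 4*s + 12)
[2] series reduction of W1, W2, [W3/(1+W3*W4)], W5, giving the overall T(s)

Answer: (18*s^2 - 48*s + 24)/(9*s^5 + 9*s^4 - 13*s^3 + 103*s^2 - 72*s - 36)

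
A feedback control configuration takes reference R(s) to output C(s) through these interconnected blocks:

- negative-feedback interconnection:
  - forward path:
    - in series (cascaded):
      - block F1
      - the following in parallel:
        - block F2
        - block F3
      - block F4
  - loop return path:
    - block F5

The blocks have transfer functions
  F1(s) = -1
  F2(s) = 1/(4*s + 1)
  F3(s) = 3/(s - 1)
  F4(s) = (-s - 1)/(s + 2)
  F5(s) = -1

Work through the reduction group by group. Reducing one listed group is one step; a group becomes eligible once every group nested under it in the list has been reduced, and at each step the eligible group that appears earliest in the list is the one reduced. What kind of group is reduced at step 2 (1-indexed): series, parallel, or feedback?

Step 1 - reduce the parallel group F2, F3
Step 2 - combine F1, (F2+F3), F4 in series
Step 3 - reduce the feedback loop with forward (F1*(F2+F3)*F4) and return F5
So the answer for step 2 is series.

Hence the answer: series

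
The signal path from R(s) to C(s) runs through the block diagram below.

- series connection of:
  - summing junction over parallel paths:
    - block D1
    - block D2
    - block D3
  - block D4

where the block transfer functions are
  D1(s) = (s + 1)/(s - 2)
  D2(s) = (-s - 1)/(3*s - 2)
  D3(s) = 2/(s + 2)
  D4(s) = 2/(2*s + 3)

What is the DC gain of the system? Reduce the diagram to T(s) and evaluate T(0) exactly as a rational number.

[1] parallel reduction of D1, D2, D3 -> (2*s^3 + 12*s^2 - 12*s + 8)/(3*s^3 - 2*s^2 - 12*s + 8)
[2] multiply (D1+D2+D3), D4 (series) -> (4*s^3 + 24*s^2 - 24*s + 16)/(6*s^4 + 5*s^3 - 30*s^2 - 20*s + 24)
Step 2 gives the overall T(s). Then T(0) = 16/24 = 2/3.

Hence the answer: 2/3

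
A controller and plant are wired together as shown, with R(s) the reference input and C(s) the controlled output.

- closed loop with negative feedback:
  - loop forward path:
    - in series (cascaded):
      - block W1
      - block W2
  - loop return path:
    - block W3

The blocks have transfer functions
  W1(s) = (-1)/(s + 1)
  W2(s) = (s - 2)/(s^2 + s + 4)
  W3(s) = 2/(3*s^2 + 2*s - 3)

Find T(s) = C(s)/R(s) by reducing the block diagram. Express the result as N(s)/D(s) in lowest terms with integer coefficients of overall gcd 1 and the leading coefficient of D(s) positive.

First reduce the diagram to T(s).

(1) multiply W1, W2 (series); result (2 - s)/(s^3 + 2*s^2 + 5*s + 4)
(2) apply the feedback formula to (W1*W2), W3, which is the overall transfer function T(s) = C(s)/R(s) in lowest terms

Answer: (-3*s^3 + 4*s^2 + 7*s - 6)/(3*s^5 + 8*s^4 + 16*s^3 + 16*s^2 - 9*s - 8)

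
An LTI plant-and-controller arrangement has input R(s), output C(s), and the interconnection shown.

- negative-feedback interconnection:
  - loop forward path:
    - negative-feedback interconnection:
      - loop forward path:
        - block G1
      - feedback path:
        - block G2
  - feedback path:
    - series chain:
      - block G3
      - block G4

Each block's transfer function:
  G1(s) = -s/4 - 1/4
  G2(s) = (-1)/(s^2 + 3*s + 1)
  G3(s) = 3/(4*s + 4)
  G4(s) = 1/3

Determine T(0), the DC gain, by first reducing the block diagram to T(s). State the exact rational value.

Step 1 - apply the feedback formula to G1, G2 gives (-s^3 - 4*s^2 - 4*s - 1)/(4*s^2 + 13*s + 5)
Step 2 - reduce the series chain G3, G4 gives 1/(4*s + 4)
Step 3 - collapse the loop ([G1/(1+G1*G2)] forward, (G3*G4) return) gives (-4*s^3 - 16*s^2 - 16*s - 4)/(15*s^2 + 49*s + 19)
That last expression is T(s); at s = 0 only the constant terms survive, so T(0) = -4/19.

Final answer: -4/19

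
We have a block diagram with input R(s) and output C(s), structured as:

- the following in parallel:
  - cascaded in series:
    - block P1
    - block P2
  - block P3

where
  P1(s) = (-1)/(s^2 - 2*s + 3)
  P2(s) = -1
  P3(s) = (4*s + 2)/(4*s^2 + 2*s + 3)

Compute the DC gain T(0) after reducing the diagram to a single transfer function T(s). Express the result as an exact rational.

(1) combine P1, P2 in series = 1/(s^2 - 2*s + 3)
(2) sum the parallel branches (P1*P2), P3 = (4*s^3 - 2*s^2 + 10*s + 9)/(4*s^4 - 6*s^3 + 11*s^2 + 9)
DC gain: substitute s = 0 into T(s) from step 2: T(0) = 9/9 = 1.

Therefore the answer is 1.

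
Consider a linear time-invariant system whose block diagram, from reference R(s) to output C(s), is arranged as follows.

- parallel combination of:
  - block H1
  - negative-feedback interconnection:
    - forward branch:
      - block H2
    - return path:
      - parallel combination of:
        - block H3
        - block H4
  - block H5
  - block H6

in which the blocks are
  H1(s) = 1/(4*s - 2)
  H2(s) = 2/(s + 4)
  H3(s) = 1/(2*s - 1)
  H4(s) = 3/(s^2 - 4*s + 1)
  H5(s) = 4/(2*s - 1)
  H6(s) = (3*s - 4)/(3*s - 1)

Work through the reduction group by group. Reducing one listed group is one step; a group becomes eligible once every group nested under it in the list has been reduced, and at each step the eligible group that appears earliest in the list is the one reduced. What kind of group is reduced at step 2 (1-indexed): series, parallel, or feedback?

Step 1 - sum the parallel branches H3, H4
Step 2 - close the feedback loop around H2, (H3+H4)
Step 3 - parallel reduction of H1, [H2/(1+H2*(H3+H4))], H5, H6
The group at step 2 is a feedback group.

Hence the answer: feedback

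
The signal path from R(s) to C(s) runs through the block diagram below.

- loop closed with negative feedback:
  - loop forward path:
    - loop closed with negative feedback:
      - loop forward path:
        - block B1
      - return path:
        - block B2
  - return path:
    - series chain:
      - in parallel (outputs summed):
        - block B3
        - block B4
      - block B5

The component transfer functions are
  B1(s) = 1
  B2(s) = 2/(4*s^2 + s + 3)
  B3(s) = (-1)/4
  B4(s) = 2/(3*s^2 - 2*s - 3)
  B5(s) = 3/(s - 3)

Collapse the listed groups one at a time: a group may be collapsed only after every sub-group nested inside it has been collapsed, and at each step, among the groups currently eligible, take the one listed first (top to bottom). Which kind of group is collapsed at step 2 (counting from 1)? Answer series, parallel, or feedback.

Answer: parallel

Working:
Step 1: apply the feedback formula to B1, B2
Step 2: combine B3, B4 in parallel
Step 3: cascade (B3+B4), B5
Step 4: collapse the loop ([B1/(1+B1*B2)] forward, ((B3+B4)*B5) return)
So the answer for step 2 is parallel.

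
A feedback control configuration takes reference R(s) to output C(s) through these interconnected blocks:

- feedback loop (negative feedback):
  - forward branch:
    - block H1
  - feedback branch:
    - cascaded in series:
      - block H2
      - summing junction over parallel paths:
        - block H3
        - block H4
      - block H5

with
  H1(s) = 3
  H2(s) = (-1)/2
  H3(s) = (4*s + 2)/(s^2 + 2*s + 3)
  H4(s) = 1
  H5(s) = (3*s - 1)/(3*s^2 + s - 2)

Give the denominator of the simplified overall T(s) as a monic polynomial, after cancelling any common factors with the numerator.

Reducing step by step:

Step 1. reduce the parallel group H3, H4 gives (s^2 + 6*s + 5)/(s^2 + 2*s + 3)
Step 2. reduce the series chain H2, (H3+H4), H5 gives (-3*s^2 - 14*s + 5)/(6*s^3 + 8*s^2 + 10*s - 12)
Step 3. apply the feedback formula to H1, (H2*(H3+H4)*H5) gives (18*s^3 + 24*s^2 + 30*s - 36)/(6*s^3 - s^2 - 32*s + 3)
T(s) is the step-3 result (common factors already cancelled). Leading coefficient of the denominator: 6. Divide through by 6 for the monic polynomial.

Answer: s^3 - s^2/6 - 16*s/3 + 1/2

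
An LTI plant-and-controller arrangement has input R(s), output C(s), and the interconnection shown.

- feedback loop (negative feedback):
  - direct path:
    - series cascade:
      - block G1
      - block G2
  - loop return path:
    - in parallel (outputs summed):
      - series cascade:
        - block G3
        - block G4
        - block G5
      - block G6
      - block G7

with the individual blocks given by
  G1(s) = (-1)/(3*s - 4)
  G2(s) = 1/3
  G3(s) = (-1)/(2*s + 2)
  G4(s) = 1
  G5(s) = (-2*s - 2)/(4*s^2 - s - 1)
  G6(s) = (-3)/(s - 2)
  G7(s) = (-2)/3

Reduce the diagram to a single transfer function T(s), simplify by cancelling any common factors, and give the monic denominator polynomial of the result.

[1] combine G1, G2 in series; result (-1)/(9*s - 12)
[2] multiply G3, G4, G5 (series); result 1/(4*s^2 - s - 1)
[3] add (G3*G4*G5), G6, G7 (parallel); result (-8*s^3 - 18*s^2 + 10*s - 1)/(12*s^3 - 27*s^2 + 3*s + 6)
[4] apply the feedback formula to (G1*G2), ((G3*G4*G5)+G6+G7); result (-12*s^3 + 27*s^2 - 3*s - 6)/(108*s^4 - 379*s^3 + 369*s^2 + 8*s - 71)
T(s) is the step-4 result (common factors already cancelled). Leading coefficient of the denominator: 108. Divide through by 108 for the monic polynomial.

Therefore the answer is s^4 - 379*s^3/108 + 41*s^2/12 + 2*s/27 - 71/108.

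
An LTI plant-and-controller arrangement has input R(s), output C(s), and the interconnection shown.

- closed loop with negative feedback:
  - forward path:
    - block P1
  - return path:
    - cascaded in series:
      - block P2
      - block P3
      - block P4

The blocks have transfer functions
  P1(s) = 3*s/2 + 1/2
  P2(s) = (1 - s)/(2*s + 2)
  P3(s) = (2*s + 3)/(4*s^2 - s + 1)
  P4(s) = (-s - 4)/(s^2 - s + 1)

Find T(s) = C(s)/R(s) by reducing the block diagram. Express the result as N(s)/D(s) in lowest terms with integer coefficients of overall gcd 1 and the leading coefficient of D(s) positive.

Step 1: multiply P2, P3, P4 (series) = (2*s^3 + 9*s^2 + s - 12)/(8*s^5 - 2*s^4 + 2*s^3 + 8*s^2 - 2*s + 2)
Step 2: apply the feedback formula to P1, (P2*P3*P4); the result is T(s) itself (integer coefficients, no common factor, positive leading denominator coefficient)

Hence the answer: (24*s^6 + 2*s^5 + 4*s^4 + 26*s^3 + 2*s^2 + 4*s + 2)/(16*s^5 + 2*s^4 + 33*s^3 + 28*s^2 - 39*s - 8)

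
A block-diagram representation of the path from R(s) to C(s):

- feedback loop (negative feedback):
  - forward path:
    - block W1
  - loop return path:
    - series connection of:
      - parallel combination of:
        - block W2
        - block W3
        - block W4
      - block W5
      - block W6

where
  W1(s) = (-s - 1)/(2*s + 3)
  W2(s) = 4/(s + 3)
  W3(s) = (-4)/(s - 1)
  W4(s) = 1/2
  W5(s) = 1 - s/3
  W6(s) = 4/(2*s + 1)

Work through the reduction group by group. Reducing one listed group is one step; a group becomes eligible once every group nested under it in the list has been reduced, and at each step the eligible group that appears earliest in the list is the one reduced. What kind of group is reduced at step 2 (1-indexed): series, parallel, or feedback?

1. combine W2, W3, W4 in parallel
2. combine (W2+W3+W4), W5, W6 in series
3. close the feedback loop around W1, ((W2+W3+W4)*W5*W6)
The group at step 2 is a series group.

Answer: series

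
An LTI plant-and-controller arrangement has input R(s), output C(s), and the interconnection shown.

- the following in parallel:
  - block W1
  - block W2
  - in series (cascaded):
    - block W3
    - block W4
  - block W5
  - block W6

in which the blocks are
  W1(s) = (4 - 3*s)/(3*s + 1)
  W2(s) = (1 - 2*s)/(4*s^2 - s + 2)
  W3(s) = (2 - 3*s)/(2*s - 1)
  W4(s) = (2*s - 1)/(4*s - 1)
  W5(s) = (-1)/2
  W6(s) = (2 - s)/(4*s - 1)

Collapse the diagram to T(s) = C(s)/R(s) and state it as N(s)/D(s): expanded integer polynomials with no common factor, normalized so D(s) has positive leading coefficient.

Answer: (-240*s^4 + 224*s^3 - 149*s^2 + 111*s)/(96*s^4 - 16*s^3 + 38*s^2 + 6*s - 4)

Working:
(1) reduce the series chain W3, W4 -> (2 - 3*s)/(4*s - 1)
(2) parallel reduction of W1, W2, (W3*W4), W5, W6, which is the overall transfer function T(s) = C(s)/R(s) in lowest terms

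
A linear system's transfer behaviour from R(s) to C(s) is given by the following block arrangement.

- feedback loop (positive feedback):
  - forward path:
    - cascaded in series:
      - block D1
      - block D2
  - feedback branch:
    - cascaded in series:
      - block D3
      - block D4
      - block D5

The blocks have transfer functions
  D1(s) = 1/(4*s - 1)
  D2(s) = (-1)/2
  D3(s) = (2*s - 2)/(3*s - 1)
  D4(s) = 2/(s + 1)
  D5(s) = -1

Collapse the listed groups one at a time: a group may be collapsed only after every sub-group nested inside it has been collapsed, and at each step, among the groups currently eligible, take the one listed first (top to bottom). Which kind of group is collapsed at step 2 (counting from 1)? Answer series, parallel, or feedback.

Reducing step by step:

Step 1. multiply D1, D2 (series)
Step 2. series reduction of D3, D4, D5
Step 3. reduce the feedback loop with forward (D1*D2) and return (D3*D4*D5)
Step 2 collapses a series group.

Answer: series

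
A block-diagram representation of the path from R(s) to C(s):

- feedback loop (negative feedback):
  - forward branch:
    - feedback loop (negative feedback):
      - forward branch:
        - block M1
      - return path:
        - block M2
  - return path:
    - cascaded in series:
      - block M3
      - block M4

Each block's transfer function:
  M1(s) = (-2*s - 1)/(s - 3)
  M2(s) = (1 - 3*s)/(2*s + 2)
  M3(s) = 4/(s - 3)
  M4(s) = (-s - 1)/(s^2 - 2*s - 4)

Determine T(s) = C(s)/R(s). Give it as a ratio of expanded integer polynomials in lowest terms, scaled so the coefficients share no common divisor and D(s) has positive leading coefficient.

Answer: (-4*s^5 + 14*s^4 + 20*s^3 - 50*s^2 - 76*s - 24)/(8*s^5 - 43*s^4 + 40*s^3 + 165*s^2 - 18*s - 76)

Working:
Step 1 - feedback reduction of M1, M2; result (-4*s^2 - 6*s - 2)/(8*s^2 - 3*s - 7)
Step 2 - multiply M3, M4 (series); result (-4*s - 4)/(s^3 - 5*s^2 + 2*s + 12)
Step 3 - reduce the feedback loop with forward [M1/(1+M1*M2)] and return (M3*M4) - this is the overall T(s), already in the required normalized form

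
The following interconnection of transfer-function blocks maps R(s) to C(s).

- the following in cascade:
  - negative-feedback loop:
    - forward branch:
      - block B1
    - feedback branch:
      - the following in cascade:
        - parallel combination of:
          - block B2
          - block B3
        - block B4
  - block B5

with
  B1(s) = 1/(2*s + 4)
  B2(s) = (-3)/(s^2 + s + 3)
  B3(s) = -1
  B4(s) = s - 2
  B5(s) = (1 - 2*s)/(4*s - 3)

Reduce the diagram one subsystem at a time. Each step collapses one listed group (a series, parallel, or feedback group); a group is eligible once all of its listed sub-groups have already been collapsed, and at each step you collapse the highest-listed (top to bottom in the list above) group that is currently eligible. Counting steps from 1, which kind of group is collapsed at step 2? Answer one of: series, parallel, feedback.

[1] reduce the parallel group B2, B3
[2] combine (B2+B3), B4 in series
[3] apply the feedback formula to B1, ((B2+B3)*B4)
[4] cascade [B1/(1+B1*((B2+B3)*B4))], B5
The group at step 2 is a series group.

Hence the answer: series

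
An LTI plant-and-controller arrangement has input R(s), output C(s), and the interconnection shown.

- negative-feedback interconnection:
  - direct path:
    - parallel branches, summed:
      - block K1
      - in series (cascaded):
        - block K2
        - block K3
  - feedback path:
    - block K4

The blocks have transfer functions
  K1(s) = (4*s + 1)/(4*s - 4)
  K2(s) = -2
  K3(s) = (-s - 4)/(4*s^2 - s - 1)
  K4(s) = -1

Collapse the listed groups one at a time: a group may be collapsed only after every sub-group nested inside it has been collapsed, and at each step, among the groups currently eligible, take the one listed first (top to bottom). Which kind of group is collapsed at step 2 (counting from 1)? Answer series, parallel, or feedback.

The answer is parallel.

Reasoning:
1. multiply K2, K3 (series)
2. reduce the parallel group K1, (K2*K3)
3. reduce the feedback loop with forward (K1+(K2*K3)) and return K4
At step 2 the group reduced is parallel.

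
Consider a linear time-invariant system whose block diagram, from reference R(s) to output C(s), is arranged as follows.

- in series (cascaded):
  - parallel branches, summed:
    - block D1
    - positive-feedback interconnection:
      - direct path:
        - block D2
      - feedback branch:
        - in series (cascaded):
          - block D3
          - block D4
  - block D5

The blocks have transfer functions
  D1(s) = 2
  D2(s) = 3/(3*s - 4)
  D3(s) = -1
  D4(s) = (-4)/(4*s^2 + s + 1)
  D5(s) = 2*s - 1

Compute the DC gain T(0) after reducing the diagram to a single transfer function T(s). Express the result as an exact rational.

Step 1. reduce the series chain D3, D4, giving 4/(4*s^2 + s + 1)
Step 2. apply the feedback formula to D2, (D3*D4), giving (12*s^2 + 3*s + 3)/(12*s^3 - 13*s^2 - s - 16)
Step 3. add D1, [D2/(1-D2*(D3*D4))] (parallel), giving (24*s^3 - 14*s^2 + s - 29)/(12*s^3 - 13*s^2 - s - 16)
Step 4. series reduction of (D1+[D2/(1-D2*(D3*D4))]), D5, giving (48*s^4 - 52*s^3 + 16*s^2 - 59*s + 29)/(12*s^3 - 13*s^2 - s - 16)
That last expression is T(s); at s = 0 only the constant terms survive, so T(0) = 29/(-16) = -29/16.

Therefore the answer is -29/16.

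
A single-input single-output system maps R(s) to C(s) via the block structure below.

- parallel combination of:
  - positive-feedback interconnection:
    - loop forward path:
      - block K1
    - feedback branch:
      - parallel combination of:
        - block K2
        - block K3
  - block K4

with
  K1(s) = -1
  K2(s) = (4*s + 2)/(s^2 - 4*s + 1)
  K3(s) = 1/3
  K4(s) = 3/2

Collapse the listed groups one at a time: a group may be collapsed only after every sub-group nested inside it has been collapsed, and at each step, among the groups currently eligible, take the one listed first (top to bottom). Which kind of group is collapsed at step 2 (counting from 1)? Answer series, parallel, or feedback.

Step 1: sum the parallel branches K2, K3
Step 2: feedback reduction of K1, (K2+K3)
Step 3: sum the parallel branches [K1/(1-K1*(K2+K3))], K4
So the answer for step 2 is feedback.

Hence the answer: feedback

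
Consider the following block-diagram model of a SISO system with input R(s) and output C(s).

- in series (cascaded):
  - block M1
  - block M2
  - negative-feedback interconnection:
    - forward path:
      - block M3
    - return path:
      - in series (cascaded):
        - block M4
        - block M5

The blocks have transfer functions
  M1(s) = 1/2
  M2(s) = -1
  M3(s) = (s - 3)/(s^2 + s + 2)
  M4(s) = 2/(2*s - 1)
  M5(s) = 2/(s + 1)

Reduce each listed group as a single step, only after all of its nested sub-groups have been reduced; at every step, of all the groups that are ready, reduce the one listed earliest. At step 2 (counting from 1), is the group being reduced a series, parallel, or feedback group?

Step 1: combine M4, M5 in series
Step 2: reduce the feedback loop with forward M3 and return (M4*M5)
Step 3: combine M1, M2, [M3/(1+M3*(M4*M5))] in series
At step 2 the group reduced is feedback.

Hence the answer: feedback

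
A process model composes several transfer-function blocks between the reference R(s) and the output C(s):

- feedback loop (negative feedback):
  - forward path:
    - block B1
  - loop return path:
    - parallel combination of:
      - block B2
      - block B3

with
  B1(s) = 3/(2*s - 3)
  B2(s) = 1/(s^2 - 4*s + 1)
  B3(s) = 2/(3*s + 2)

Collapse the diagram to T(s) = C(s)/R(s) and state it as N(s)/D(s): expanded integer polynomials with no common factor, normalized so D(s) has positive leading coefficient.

Step 1: sum the parallel branches B2, B3; result (2*s^2 - 5*s + 4)/(3*s^3 - 10*s^2 - 5*s + 2)
Step 2: feedback reduction of B1, (B2+B3): this yields T(s), and no further normalization is needed

Answer: (9*s^3 - 30*s^2 - 15*s + 6)/(6*s^4 - 29*s^3 + 26*s^2 + 4*s + 6)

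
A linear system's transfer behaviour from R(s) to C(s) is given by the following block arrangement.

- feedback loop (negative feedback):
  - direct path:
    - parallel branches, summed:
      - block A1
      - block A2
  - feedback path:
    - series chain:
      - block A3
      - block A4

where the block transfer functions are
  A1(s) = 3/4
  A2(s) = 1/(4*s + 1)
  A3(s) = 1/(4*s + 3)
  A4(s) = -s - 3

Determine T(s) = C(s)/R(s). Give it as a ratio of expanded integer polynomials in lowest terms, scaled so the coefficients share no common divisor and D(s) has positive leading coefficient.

(1) reduce the parallel group A1, A2: (12*s + 7)/(16*s + 4)
(2) cascade A3, A4: (-s - 3)/(4*s + 3)
(3) close the feedback loop around (A1+A2), (A3*A4); the result is T(s) itself (integer coefficients, no common factor, positive leading denominator coefficient)

Answer: (48*s^2 + 64*s + 21)/(52*s^2 + 21*s - 9)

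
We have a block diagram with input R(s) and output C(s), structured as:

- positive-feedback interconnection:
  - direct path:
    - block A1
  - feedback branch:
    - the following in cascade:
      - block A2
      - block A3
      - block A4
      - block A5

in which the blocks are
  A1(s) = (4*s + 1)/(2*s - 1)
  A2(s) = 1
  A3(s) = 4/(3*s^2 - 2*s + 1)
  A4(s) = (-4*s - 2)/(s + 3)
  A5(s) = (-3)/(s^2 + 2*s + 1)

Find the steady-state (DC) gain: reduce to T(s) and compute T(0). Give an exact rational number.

Step 1 - reduce the series chain A2, A3, A4, A5 gives (48*s + 24)/(3*s^5 + 13*s^4 + 12*s^3 + s + 3)
Step 2 - close the feedback loop around A1, (A2*A3*A4*A5) gives (12*s^6 + 55*s^5 + 61*s^4 + 12*s^3 + 4*s^2 + 13*s + 3)/(6*s^6 + 23*s^5 + 11*s^4 - 12*s^3 - 190*s^2 - 139*s - 27)
DC gain: substitute s = 0 into T(s) from step 2: T(0) = 3/(-27) = -1/9.

Answer: -1/9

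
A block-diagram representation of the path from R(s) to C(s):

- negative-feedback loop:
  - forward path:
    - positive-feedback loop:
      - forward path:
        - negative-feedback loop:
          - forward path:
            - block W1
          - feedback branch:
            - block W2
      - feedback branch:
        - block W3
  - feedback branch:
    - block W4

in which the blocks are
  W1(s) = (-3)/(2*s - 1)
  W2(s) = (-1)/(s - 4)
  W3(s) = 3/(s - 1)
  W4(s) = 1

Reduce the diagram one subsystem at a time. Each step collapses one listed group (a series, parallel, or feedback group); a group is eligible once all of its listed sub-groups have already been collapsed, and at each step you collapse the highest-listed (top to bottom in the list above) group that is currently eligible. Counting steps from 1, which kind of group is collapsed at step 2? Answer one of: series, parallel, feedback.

Reducing step by step:

1. feedback reduction of W1, W2
2. reduce the feedback loop with forward [W1/(1+W1*W2)] and return W3
3. reduce the feedback loop with forward [[W1/(1+W1*W2)]/(1-[W1/(1+W1*W2)]*W3)] and return W4
At step 2 the group reduced is feedback.

Answer: feedback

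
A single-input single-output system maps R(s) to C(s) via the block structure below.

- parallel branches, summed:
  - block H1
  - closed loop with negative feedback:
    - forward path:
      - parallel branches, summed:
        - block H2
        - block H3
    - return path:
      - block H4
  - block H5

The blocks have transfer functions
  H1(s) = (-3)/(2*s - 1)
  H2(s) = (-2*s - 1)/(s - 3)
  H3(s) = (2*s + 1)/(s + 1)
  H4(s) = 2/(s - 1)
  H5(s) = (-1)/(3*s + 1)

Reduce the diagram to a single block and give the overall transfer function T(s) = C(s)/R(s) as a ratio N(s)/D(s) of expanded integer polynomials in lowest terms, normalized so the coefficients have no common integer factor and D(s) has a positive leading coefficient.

The answer is (-59*s^4 + 63*s^3 + 221*s^2 + 81*s + 6)/(6*s^5 - 19*s^4 - 100*s^3 - 10*s^2 + 22*s + 5).

Reasoning:
Step 1. parallel reduction of H2, H3 -> (-8*s - 4)/(s^2 - 2*s - 3)
Step 2. reduce the feedback loop with forward (H2+H3) and return H4 -> (-8*s^2 + 4*s + 4)/(s^3 - 3*s^2 - 17*s - 5)
Step 3. sum the parallel branches H1, [(H2+H3)/(1+(H2+H3)*H4)], H5, which is the overall transfer function T(s) = C(s)/R(s) in lowest terms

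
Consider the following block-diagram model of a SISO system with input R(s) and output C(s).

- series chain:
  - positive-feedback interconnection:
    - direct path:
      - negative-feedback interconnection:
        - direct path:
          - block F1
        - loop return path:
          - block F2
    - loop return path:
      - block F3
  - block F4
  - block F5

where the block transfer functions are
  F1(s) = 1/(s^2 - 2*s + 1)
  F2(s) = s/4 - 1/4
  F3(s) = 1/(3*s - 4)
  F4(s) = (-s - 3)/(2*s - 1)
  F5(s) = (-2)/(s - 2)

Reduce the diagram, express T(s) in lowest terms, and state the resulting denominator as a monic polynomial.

1. collapse the loop (F1 forward, F2 return) = 4/(4*s^2 - 7*s + 3)
2. reduce the feedback loop with forward [F1/(1+F1*F2)] and return F3 = (12*s - 16)/(12*s^3 - 37*s^2 + 37*s - 16)
3. reduce the series chain [[F1/(1+F1*F2)]/(1-[F1/(1+F1*F2)]*F3)], F4, F5 = (24*s^2 + 40*s - 96)/(24*s^5 - 134*s^4 + 283*s^3 - 291*s^2 + 154*s - 32)
Step 3 gives the fully reduced T(s), with no common factor left to cancel. The denominator's leading coefficient is 24, so divide each of its coefficients by 24 to get the monic form.

Therefore the answer is s^5 - 67*s^4/12 + 283*s^3/24 - 97*s^2/8 + 77*s/12 - 4/3.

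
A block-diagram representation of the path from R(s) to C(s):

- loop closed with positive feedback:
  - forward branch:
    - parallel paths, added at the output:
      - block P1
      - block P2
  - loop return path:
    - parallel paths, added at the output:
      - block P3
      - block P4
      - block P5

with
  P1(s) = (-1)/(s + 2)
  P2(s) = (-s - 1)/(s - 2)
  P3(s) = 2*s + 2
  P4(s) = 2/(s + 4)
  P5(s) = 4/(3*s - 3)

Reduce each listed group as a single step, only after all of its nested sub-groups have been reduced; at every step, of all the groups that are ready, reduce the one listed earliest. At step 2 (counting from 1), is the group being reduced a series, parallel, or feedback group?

[1] reduce the parallel group P1, P2
[2] reduce the parallel group P3, P4, P5
[3] collapse the loop ((P1+P2) forward, (P3+P4+P5) return)
At step 2 the group reduced is parallel.

Therefore the answer is parallel.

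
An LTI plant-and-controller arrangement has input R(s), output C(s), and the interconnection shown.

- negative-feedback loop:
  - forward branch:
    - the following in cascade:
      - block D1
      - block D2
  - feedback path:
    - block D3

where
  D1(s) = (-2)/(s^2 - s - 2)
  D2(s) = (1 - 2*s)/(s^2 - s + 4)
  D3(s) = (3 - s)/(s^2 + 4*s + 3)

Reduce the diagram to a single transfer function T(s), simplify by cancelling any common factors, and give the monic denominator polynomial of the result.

The answer is s^6 + 2*s^5 - 2*s^4 + 4*s^3 - 11*s^2 - 24*s - 30.

Reasoning:
Step 1. cascade D1, D2, giving (4*s - 2)/(s^4 - 2*s^3 + 3*s^2 - 2*s - 8)
Step 2. close the feedback loop around (D1*D2), D3, giving (4*s^3 + 14*s^2 + 4*s - 6)/(s^6 + 2*s^5 - 2*s^4 + 4*s^3 - 11*s^2 - 24*s - 30)
T(s) is the step-2 result (common factors already cancelled). Leading coefficient of the denominator: 1, so no rescaling is needed.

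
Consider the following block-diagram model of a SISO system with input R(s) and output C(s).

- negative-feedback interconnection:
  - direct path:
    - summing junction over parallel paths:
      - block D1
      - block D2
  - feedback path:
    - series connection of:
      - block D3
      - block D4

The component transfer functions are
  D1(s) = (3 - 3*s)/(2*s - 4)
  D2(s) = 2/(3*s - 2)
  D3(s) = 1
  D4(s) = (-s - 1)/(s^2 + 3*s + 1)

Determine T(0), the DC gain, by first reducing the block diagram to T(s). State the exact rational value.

(1) sum the parallel branches D1, D2, giving (-9*s^2 + 19*s - 14)/(6*s^2 - 16*s + 8)
(2) series reduction of D3, D4, giving (-s - 1)/(s^2 + 3*s + 1)
(3) collapse the loop ((D1+D2) forward, (D3*D4) return), giving (-9*s^4 - 8*s^3 + 34*s^2 - 23*s - 14)/(6*s^4 + 11*s^3 - 44*s^2 + 3*s + 22)
Step 3 gives the overall T(s). Then T(0) = -14/22 = -7/11.

Therefore the answer is -7/11.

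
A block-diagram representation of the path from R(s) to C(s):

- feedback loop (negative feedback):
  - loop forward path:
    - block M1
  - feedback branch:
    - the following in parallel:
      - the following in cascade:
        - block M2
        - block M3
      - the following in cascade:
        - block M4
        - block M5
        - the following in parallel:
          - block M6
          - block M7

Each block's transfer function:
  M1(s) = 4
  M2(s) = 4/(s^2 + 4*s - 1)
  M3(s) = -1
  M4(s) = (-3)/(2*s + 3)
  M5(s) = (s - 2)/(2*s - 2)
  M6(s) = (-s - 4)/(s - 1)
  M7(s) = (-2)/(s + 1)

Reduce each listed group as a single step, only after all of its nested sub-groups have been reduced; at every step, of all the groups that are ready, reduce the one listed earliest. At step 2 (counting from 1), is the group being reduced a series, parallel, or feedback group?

Step 1 - reduce the series chain M2, M3
Step 2 - add M6, M7 (parallel)
Step 3 - multiply M4, M5, (M6+M7) (series)
Step 4 - combine (M2*M3), (M4*M5*(M6+M7)) in parallel
Step 5 - reduce the feedback loop with forward M1 and return ((M2*M3)+(M4*M5*(M6+M7)))
At step 2 the group reduced is parallel.

Hence the answer: parallel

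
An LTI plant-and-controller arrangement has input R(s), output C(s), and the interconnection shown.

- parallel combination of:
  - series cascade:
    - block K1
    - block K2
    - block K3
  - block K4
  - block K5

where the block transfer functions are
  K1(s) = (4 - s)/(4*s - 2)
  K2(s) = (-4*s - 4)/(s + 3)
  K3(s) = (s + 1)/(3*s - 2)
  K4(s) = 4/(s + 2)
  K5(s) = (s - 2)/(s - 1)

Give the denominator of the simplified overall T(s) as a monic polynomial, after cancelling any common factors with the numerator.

1. series reduction of K1, K2, K3, giving (2*s^3 - 4*s^2 - 14*s - 8)/(6*s^3 + 11*s^2 - 19*s + 6)
2. add (K1*K2*K3), K4, K5 (parallel), giving (8*s^5 + 33*s^4 - 45*s^3 - 172*s^2 + 196*s - 32)/(6*s^5 + 17*s^4 - 20*s^3 - 35*s^2 + 44*s - 12)
Step 2 gives the fully reduced T(s), with no common factor left to cancel. The denominator's leading coefficient is 6, so divide each of its coefficients by 6 to get the monic form.

Answer: s^5 + 17*s^4/6 - 10*s^3/3 - 35*s^2/6 + 22*s/3 - 2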